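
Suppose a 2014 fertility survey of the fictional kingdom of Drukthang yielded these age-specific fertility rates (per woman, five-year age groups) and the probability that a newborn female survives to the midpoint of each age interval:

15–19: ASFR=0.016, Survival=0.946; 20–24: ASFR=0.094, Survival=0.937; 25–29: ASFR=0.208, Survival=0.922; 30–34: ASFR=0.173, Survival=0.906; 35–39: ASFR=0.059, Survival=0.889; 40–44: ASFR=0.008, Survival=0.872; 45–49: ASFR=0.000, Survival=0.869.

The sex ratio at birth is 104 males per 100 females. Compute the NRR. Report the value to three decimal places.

1.253

Proportion female at birth = 100 / (100 + 104) = 0.49020.
Weighting each age-specific rate by interval width and survival:
  15–19: 5 × 0.016 × 0.946 = 0.07568
  20–24: 5 × 0.094 × 0.937 = 0.44039
  25–29: 5 × 0.208 × 0.922 = 0.95888
  30–34: 5 × 0.173 × 0.906 = 0.78369
  35–39: 5 × 0.059 × 0.889 = 0.26226
  40–44: 5 × 0.008 × 0.872 = 0.03488
  45–49: 5 × 0.000 × 0.869 = 0.00000
Sum = 2.55578
NRR = 0.49020 × 2.55578 = 1.25284
With NRR above 1 the population is above replacement fertility.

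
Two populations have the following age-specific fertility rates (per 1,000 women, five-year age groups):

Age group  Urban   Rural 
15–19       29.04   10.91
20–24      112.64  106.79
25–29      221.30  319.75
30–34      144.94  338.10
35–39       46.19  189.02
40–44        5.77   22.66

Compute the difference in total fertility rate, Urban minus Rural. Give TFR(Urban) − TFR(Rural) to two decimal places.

-2.14

Urban:
  Sum of ASFRs = 29.04 + 112.64 + 221.30 + 144.94 + 46.19 + 5.77 = 559.88
  TFR = 5 × 559.88 / 1000 = 2.7994
Rural:
  Sum of ASFRs = 10.91 + 106.79 + 319.75 + 338.10 + 189.02 + 22.66 = 987.23
  TFR = 5 × 987.23 / 1000 = 4.93615
Difference = 2.7994 − 4.93615 = -2.13675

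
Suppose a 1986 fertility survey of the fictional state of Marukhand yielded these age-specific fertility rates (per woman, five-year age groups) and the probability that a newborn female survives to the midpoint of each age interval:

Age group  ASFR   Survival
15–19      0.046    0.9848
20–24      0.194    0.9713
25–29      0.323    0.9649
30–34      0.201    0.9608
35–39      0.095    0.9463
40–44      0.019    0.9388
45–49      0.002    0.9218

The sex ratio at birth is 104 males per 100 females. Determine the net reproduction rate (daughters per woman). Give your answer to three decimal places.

2.079

Proportion female at birth = 100 / (100 + 104) = 0.49020.
Per-age-group product (5 × ASFR × survival probability):
  15–19: 5 × 0.046 × 0.9848 = 0.22650
  20–24: 5 × 0.194 × 0.9713 = 0.94216
  25–29: 5 × 0.323 × 0.9649 = 1.55831
  30–34: 5 × 0.201 × 0.9608 = 0.96560
  35–39: 5 × 0.095 × 0.9463 = 0.44949
  40–44: 5 × 0.019 × 0.9388 = 0.08919
  45–49: 5 × 0.002 × 0.9218 = 0.00922
Sum = 4.24047
NRR = 0.49020 × 4.24047 = 2.07868
An NRR exceeding 1 indicates intrinsic growth under these rates.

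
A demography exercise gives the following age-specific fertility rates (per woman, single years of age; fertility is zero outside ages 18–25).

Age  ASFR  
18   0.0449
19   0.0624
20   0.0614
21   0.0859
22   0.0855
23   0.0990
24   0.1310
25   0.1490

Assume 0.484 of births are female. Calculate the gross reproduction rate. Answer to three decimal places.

0.348

Proportion female at birth = 0.484.
Sum of ASFRs = 0.0449 + 0.0624 + 0.0614 + 0.0859 + 0.0855 + 0.0990 + 0.1310 + 0.1490 = 0.7191
TFR = 0.7191
GRR = 0.484 × 0.7191 = 0.34804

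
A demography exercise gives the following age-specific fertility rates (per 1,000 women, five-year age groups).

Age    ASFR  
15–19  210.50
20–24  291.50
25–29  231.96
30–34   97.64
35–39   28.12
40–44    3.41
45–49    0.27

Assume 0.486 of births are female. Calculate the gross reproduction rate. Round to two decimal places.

2.10

Proportion female at birth = 0.486.
Sum of ASFRs = 210.50 + 291.50 + 231.96 + 97.64 + 28.12 + 3.41 + 0.27 = 863.40
TFR = 5 × 863.40 / 1000 = 4.317
GRR = 0.486 × 4.317 = 2.09806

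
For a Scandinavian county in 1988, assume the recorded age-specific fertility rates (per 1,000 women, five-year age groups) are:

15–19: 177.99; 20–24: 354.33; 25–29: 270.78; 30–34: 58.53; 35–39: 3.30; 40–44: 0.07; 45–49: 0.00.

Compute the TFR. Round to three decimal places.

4.325

Sum of ASFRs = 177.99 + 354.33 + 270.78 + 58.53 + 3.30 + 0.07 + 0.00 = 865.00
TFR = 5 × 865.00 / 1000 = 4.325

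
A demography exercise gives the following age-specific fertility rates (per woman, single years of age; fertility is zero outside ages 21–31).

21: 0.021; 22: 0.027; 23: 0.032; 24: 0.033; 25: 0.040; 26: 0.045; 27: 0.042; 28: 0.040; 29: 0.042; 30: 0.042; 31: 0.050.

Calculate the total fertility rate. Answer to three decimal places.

Sum of ASFRs = 0.021 + 0.027 + 0.032 + 0.033 + 0.040 + 0.045 + 0.042 + 0.040 + 0.042 + 0.042 + 0.050 = 0.414
TFR = 0.414

0.414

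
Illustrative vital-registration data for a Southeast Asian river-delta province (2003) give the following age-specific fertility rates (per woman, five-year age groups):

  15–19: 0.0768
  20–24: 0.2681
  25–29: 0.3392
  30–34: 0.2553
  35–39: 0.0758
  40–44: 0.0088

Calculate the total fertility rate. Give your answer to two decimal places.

Sum of ASFRs = 0.0768 + 0.2681 + 0.3392 + 0.2553 + 0.0758 + 0.0088 = 1.0240
TFR = 5 × 1.0240 = 5.12

5.12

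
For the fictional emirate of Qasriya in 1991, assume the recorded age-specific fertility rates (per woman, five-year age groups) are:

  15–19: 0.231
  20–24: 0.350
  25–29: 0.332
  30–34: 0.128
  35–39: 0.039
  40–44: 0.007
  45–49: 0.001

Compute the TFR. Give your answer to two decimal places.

Sum of ASFRs = 0.231 + 0.350 + 0.332 + 0.128 + 0.039 + 0.007 + 0.001 = 1.088
TFR = 5 × 1.088 = 5.44

5.44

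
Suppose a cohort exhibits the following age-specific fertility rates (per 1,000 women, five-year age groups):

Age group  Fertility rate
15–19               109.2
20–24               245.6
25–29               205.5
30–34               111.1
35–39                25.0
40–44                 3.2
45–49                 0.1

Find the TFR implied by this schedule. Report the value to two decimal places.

3.50

Sum of ASFRs = 109.2 + 245.6 + 205.5 + 111.1 + 25.0 + 3.2 + 0.1 = 699.7
TFR = 5 × 699.7 / 1000 = 3.4985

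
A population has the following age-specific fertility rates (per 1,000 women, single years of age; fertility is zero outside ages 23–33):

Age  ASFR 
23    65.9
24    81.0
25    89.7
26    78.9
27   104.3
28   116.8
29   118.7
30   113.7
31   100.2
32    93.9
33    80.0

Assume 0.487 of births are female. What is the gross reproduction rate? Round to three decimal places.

0.508

Proportion female at birth = 0.487.
Sum of ASFRs = 65.9 + 81.0 + 89.7 + 78.9 + 104.3 + 116.8 + 118.7 + 113.7 + 100.2 + 93.9 + 80.0 = 1043.1
TFR = 1043.1 / 1000 = 1.0431
GRR = 0.487 × 1.0431 = 0.50799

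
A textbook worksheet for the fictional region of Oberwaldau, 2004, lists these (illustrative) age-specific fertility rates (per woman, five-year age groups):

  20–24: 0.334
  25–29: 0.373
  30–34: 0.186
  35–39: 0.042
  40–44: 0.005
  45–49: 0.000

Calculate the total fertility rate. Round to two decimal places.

4.70

Sum of ASFRs = 0.334 + 0.373 + 0.186 + 0.042 + 0.005 + 0.000 = 0.940
TFR = 5 × 0.940 = 4.7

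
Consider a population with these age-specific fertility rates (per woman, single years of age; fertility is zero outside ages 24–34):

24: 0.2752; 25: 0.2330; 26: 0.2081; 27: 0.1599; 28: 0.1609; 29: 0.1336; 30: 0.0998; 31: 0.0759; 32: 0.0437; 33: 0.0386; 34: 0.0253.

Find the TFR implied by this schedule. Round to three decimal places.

Sum of ASFRs = 0.2752 + 0.2330 + 0.2081 + 0.1599 + 0.1609 + 0.1336 + 0.0998 + 0.0759 + 0.0437 + 0.0386 + 0.0253 = 1.4540
TFR = 1.454

1.454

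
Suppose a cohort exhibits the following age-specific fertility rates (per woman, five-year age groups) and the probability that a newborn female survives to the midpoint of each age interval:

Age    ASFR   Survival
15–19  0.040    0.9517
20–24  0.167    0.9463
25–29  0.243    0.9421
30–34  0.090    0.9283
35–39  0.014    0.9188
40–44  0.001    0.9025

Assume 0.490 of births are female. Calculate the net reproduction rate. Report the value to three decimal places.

1.280

Proportion female at birth = 0.490.
Weighting each age-specific rate by interval width and survival:
  15–19: 5 × 0.040 × 0.9517 = 0.19034
  20–24: 5 × 0.167 × 0.9463 = 0.79016
  25–29: 5 × 0.243 × 0.9421 = 1.14465
  30–34: 5 × 0.090 × 0.9283 = 0.41774
  35–39: 5 × 0.014 × 0.9188 = 0.06432
  40–44: 5 × 0.001 × 0.9025 = 0.00451
Sum = 2.61172
NRR = 0.490 × 2.61172 = 1.27974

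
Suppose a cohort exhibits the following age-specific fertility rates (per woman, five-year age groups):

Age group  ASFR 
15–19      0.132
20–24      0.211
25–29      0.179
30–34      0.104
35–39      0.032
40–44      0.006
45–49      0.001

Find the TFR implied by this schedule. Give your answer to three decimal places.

Sum of ASFRs = 0.132 + 0.211 + 0.179 + 0.104 + 0.032 + 0.006 + 0.001 = 0.665
TFR = 5 × 0.665 = 3.325

3.325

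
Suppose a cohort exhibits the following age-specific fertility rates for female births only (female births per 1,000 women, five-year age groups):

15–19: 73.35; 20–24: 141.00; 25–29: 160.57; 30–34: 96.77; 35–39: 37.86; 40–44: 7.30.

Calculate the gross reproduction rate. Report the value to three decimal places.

Sum of female ASFRs = 73.35 + 141.00 + 160.57 + 96.77 + 37.86 + 7.30 = 516.85
GRR = 5 × 516.85 / 1000 = 2.58425

2.584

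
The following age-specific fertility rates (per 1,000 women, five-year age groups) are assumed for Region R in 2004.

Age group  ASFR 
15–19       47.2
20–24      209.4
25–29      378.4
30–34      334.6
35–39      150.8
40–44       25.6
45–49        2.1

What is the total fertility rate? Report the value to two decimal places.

5.74

Sum of ASFRs = 47.2 + 209.4 + 378.4 + 334.6 + 150.8 + 25.6 + 2.1 = 1148.1
TFR = 5 × 1148.1 / 1000 = 5.7405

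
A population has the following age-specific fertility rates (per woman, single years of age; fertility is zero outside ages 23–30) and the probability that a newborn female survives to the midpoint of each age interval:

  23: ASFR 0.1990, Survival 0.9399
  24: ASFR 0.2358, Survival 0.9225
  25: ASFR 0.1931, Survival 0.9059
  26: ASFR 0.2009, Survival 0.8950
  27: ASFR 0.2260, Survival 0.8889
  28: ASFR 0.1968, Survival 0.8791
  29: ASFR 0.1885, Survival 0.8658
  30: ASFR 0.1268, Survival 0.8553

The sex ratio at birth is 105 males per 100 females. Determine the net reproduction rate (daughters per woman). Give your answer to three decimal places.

0.685

Proportion female at birth = 100 / (100 + 105) = 0.48780.
Survival-weighted fertility by age (1·fₓ·Sₓ):
  23: 1 × 0.1990 × 0.9399 = 0.18704
  24: 1 × 0.2358 × 0.9225 = 0.21753
  25: 1 × 0.1931 × 0.9059 = 0.17493
  26: 1 × 0.2009 × 0.8950 = 0.17981
  27: 1 × 0.2260 × 0.8889 = 0.20089
  28: 1 × 0.1968 × 0.8791 = 0.17301
  29: 1 × 0.1885 × 0.8658 = 0.16320
  30: 1 × 0.1268 × 0.8553 = 0.10845
Sum = 1.40486
NRR = 0.48780 × 1.40486 = 0.68529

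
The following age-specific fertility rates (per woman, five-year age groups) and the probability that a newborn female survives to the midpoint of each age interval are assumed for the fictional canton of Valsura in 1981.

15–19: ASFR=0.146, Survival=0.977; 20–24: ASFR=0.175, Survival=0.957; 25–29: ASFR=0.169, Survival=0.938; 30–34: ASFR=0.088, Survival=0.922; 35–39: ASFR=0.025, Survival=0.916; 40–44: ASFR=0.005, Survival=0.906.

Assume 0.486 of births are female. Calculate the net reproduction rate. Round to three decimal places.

Proportion female at birth = 0.486.
Each age group contributes 5 × ASFR × survival:
  15–19: 5 × 0.146 × 0.977 = 0.71321
  20–24: 5 × 0.175 × 0.957 = 0.83738
  25–29: 5 × 0.169 × 0.938 = 0.79261
  30–34: 5 × 0.088 × 0.922 = 0.40568
  35–39: 5 × 0.025 × 0.916 = 0.11450
  40–44: 5 × 0.005 × 0.906 = 0.02265
Sum = 2.88603
NRR = 0.486 × 2.88603 = 1.40261

1.403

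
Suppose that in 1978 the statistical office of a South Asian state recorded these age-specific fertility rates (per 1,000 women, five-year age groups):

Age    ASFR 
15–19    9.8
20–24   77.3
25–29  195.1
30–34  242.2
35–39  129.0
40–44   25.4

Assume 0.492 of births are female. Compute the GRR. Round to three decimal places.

Proportion female at birth = 0.492.
Sum of ASFRs = 9.8 + 77.3 + 195.1 + 242.2 + 129.0 + 25.4 = 678.8
TFR = 5 × 678.8 / 1000 = 3.394
GRR = 0.492 × 3.394 = 1.66985

1.670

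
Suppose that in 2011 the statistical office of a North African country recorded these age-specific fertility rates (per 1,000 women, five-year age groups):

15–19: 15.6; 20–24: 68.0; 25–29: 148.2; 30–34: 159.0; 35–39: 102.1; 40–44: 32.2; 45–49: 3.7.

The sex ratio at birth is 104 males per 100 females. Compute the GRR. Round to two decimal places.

Proportion female at birth = 100 / (100 + 104) = 0.49020.
Sum of ASFRs = 15.6 + 68.0 + 148.2 + 159.0 + 102.1 + 32.2 + 3.7 = 528.8
TFR = 5 × 528.8 / 1000 = 2.644
GRR = 0.49020 × 2.644 = 1.29609

1.30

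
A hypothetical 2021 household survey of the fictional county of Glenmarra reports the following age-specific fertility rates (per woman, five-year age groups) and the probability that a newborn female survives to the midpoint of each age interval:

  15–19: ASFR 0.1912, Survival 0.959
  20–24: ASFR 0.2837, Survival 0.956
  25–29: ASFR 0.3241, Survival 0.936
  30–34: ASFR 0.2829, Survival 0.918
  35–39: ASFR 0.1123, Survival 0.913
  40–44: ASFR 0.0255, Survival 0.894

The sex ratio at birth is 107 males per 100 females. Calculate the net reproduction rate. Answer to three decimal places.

2.761

Proportion female at birth = 100 / (100 + 107) = 0.48309.
Weighting each age-specific rate by interval width and survival:
  15–19: 5 × 0.1912 × 0.959 = 0.91680
  20–24: 5 × 0.2837 × 0.956 = 1.35609
  25–29: 5 × 0.3241 × 0.936 = 1.51679
  30–34: 5 × 0.2829 × 0.918 = 1.29851
  35–39: 5 × 0.1123 × 0.913 = 0.51265
  40–44: 5 × 0.0255 × 0.894 = 0.11399
Sum = 5.71483
NRR = 0.48309 × 5.71483 = 2.76078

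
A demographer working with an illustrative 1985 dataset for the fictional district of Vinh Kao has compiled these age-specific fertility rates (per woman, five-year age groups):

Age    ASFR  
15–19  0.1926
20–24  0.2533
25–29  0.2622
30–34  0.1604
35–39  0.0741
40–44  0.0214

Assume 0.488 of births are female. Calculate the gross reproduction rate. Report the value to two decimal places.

Proportion female at birth = 0.488.
Sum of ASFRs = 0.1926 + 0.2533 + 0.2622 + 0.1604 + 0.0741 + 0.0214 = 0.9640
TFR = 5 × 0.9640 = 4.82
GRR = 0.488 × 4.82 = 2.35216

2.35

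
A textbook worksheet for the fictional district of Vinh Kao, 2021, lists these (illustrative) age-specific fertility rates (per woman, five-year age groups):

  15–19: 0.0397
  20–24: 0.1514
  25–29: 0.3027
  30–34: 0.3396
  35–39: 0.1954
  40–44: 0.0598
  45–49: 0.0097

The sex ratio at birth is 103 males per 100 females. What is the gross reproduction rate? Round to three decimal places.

Proportion female at birth = 100 / (100 + 103) = 0.49261.
Sum of ASFRs = 0.0397 + 0.1514 + 0.3027 + 0.3396 + 0.1954 + 0.0598 + 0.0097 = 1.0983
TFR = 5 × 1.0983 = 5.4915
GRR = 0.49261 × 5.4915 = 2.70517

2.705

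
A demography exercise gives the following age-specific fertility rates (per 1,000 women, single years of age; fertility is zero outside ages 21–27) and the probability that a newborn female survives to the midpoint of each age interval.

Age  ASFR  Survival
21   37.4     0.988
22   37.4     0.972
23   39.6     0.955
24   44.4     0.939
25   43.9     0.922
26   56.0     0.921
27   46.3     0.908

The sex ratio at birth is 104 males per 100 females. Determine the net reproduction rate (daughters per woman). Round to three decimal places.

0.141

Proportion female at birth = 100 / (100 + 104) = 0.49020.
Per-age-group product (1 × ASFR × survival probability):
  21: 1 × 37.4/1000 × 0.988 = 0.03695
  22: 1 × 37.4/1000 × 0.972 = 0.03635
  23: 1 × 39.6/1000 × 0.955 = 0.03782
  24: 1 × 44.4/1000 × 0.939 = 0.04169
  25: 1 × 43.9/1000 × 0.922 = 0.04048
  26: 1 × 56.0/1000 × 0.921 = 0.05158
  27: 1 × 46.3/1000 × 0.908 = 0.04204
Sum = 0.28691
NRR = 0.49020 × 0.28691 = 0.14064
NRR < 1, so the cohort does not fully replace itself.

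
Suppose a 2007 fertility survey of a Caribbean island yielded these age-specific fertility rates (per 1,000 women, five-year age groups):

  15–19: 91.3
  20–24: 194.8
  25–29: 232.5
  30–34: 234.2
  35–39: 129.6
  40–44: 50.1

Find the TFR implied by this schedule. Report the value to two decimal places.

4.66

Sum of ASFRs = 91.3 + 194.8 + 232.5 + 234.2 + 129.6 + 50.1 = 932.5
TFR = 5 × 932.5 / 1000 = 4.6625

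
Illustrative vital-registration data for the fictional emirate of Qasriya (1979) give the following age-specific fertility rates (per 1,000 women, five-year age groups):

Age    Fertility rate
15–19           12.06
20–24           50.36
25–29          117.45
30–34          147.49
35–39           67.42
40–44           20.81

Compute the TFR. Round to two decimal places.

Sum of ASFRs = 12.06 + 50.36 + 117.45 + 147.49 + 67.42 + 20.81 = 415.59
TFR = 5 × 415.59 / 1000 = 2.07795

2.08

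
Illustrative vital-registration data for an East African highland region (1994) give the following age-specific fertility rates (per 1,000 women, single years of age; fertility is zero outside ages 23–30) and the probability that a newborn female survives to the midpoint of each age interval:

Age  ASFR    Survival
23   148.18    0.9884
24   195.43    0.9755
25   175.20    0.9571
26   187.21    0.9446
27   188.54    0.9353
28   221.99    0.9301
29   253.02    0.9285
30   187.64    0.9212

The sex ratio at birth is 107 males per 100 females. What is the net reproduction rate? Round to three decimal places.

0.711

Proportion female at birth = 100 / (100 + 107) = 0.48309.
Per-age-group product (1 × ASFR × survival probability):
  23: 1 × 148.18/1000 × 0.9884 = 0.14646
  24: 1 × 195.43/1000 × 0.9755 = 0.19064
  25: 1 × 175.20/1000 × 0.9571 = 0.16768
  26: 1 × 187.21/1000 × 0.9446 = 0.17684
  27: 1 × 188.54/1000 × 0.9353 = 0.17634
  28: 1 × 221.99/1000 × 0.9301 = 0.20647
  29: 1 × 253.02/1000 × 0.9285 = 0.23493
  30: 1 × 187.64/1000 × 0.9212 = 0.17285
Sum = 1.47221
NRR = 0.48309 × 1.47221 = 0.71121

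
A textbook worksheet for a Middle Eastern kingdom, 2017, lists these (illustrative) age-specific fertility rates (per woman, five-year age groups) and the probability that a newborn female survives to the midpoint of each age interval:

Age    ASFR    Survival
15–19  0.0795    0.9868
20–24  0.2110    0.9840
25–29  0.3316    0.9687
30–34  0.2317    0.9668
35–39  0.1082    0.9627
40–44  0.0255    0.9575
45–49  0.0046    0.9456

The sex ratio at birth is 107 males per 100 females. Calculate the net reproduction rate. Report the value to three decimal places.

Proportion female at birth = 100 / (100 + 107) = 0.48309.
Per-age-group product (5 × ASFR × survival probability):
  15–19: 5 × 0.0795 × 0.9868 = 0.39225
  20–24: 5 × 0.2110 × 0.9840 = 1.03812
  25–29: 5 × 0.3316 × 0.9687 = 1.60610
  30–34: 5 × 0.2317 × 0.9668 = 1.12004
  35–39: 5 × 0.1082 × 0.9627 = 0.52082
  40–44: 5 × 0.0255 × 0.9575 = 0.12208
  45–49: 5 × 0.0046 × 0.9456 = 0.02175
Sum = 4.82116
NRR = 0.48309 × 4.82116 = 2.32905
With NRR above 1 the population is above replacement fertility.

2.329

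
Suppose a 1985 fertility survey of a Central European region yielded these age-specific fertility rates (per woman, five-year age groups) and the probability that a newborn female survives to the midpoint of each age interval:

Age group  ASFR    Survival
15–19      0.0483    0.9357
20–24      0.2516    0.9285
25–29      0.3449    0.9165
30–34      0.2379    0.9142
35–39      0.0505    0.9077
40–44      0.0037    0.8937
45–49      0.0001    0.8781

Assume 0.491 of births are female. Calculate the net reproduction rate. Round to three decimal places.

Proportion female at birth = 0.491.
Survival-weighted fertility by age (5·fₓ·Sₓ):
  15–19: 5 × 0.0483 × 0.9357 = 0.22597
  20–24: 5 × 0.2516 × 0.9285 = 1.16805
  25–29: 5 × 0.3449 × 0.9165 = 1.58050
  30–34: 5 × 0.2379 × 0.9142 = 1.08744
  35–39: 5 × 0.0505 × 0.9077 = 0.22919
  40–44: 5 × 0.0037 × 0.8937 = 0.01653
  45–49: 5 × 0.0001 × 0.8781 = 0.00044
Sum = 4.30812
NRR = 0.491 × 4.30812 = 2.11529

2.115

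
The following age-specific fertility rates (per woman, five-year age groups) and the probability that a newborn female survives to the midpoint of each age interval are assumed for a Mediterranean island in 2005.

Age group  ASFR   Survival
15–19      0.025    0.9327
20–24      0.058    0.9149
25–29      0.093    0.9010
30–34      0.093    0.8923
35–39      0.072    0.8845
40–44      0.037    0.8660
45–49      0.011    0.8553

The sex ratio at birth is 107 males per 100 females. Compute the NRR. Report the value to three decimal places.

Proportion female at birth = 100 / (100 + 107) = 0.48309.
Per-age-group product (5 × ASFR × survival probability):
  15–19: 5 × 0.025 × 0.9327 = 0.11659
  20–24: 5 × 0.058 × 0.9149 = 0.26532
  25–29: 5 × 0.093 × 0.9010 = 0.41897
  30–34: 5 × 0.093 × 0.8923 = 0.41492
  35–39: 5 × 0.072 × 0.8845 = 0.31842
  40–44: 5 × 0.037 × 0.8660 = 0.16021
  45–49: 5 × 0.011 × 0.8553 = 0.04704
Sum = 1.74147
NRR = 0.48309 × 1.74147 = 0.84129
An NRR under 1 implies long-run decline under these rates.

0.841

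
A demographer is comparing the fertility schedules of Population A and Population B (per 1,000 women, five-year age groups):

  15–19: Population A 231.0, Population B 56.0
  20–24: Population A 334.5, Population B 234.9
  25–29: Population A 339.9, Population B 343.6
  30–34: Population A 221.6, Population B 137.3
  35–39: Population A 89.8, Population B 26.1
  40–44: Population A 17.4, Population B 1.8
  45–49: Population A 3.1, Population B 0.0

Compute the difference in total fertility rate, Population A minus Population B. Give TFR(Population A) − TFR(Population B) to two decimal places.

2.19

Population A:
  Sum of ASFRs = 231.0 + 334.5 + 339.9 + 221.6 + 89.8 + 17.4 + 3.1 = 1237.3
  TFR = 5 × 1237.3 / 1000 = 6.1865
Population B:
  Sum of ASFRs = 56.0 + 234.9 + 343.6 + 137.3 + 26.1 + 1.8 + 0.0 = 799.7
  TFR = 5 × 799.7 / 1000 = 3.9985
Difference = 6.1865 − 3.9985 = 2.188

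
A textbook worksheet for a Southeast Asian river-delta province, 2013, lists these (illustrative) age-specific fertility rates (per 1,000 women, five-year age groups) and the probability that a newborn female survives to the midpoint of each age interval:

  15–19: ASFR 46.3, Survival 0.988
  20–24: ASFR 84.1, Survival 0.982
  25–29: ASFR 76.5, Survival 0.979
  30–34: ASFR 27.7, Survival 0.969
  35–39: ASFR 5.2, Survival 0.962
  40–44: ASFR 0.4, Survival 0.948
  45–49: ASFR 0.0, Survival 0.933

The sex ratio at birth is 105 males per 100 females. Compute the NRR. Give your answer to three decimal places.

Proportion female at birth = 100 / (100 + 105) = 0.48780.
Survival-weighted fertility by age (5·fₓ·Sₓ):
  15–19: 5 × 46.3/1000 × 0.988 = 0.22872
  20–24: 5 × 84.1/1000 × 0.982 = 0.41293
  25–29: 5 × 76.5/1000 × 0.979 = 0.37447
  30–34: 5 × 27.7/1000 × 0.969 = 0.13421
  35–39: 5 × 5.2/1000 × 0.962 = 0.02501
  40–44: 5 × 0.4/1000 × 0.948 = 0.00190
  45–49: 5 × 0.0/1000 × 0.933 = 0.00000
Sum = 1.17724
NRR = 0.48780 × 1.17724 = 0.57426

0.574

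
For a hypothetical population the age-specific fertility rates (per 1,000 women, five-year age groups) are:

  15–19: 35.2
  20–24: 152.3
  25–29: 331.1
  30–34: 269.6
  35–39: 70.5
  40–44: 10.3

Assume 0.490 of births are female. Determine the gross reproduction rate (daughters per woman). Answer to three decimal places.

Proportion female at birth = 0.490.
Sum of ASFRs = 35.2 + 152.3 + 331.1 + 269.6 + 70.5 + 10.3 = 869.0
TFR = 5 × 869.0 / 1000 = 4.345
GRR = 0.490 × 4.345 = 2.12905

2.129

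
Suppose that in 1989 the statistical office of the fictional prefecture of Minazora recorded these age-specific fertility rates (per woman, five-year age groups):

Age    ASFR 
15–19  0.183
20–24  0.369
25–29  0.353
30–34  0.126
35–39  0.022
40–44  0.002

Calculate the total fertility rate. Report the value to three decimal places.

Sum of ASFRs = 0.183 + 0.369 + 0.353 + 0.126 + 0.022 + 0.002 = 1.055
TFR = 5 × 1.055 = 5.275

5.275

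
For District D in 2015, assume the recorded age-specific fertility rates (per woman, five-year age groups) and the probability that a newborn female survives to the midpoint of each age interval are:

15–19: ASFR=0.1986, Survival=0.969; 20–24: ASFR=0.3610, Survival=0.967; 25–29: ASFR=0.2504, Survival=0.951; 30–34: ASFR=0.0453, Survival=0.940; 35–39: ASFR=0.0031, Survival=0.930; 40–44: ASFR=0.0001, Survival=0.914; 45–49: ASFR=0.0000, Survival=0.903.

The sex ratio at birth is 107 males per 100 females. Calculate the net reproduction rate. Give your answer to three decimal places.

Proportion female at birth = 100 / (100 + 107) = 0.48309.
Per-age-group product (5 × ASFR × survival probability):
  15–19: 5 × 0.1986 × 0.969 = 0.96222
  20–24: 5 × 0.3610 × 0.967 = 1.74544
  25–29: 5 × 0.2504 × 0.951 = 1.19065
  30–34: 5 × 0.0453 × 0.940 = 0.21291
  35–39: 5 × 0.0031 × 0.930 = 0.01442
  40–44: 5 × 0.0001 × 0.914 = 0.00046
  45–49: 5 × 0.0000 × 0.903 = 0.00000
Sum = 4.12610
NRR = 0.48309 × 4.12610 = 1.99328
NRR > 1, so each generation more than replaces itself.

1.993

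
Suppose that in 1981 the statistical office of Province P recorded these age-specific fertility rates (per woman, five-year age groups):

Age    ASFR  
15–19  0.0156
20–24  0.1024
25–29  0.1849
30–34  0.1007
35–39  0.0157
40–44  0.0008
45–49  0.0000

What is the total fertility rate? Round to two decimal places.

2.10

Sum of ASFRs = 0.0156 + 0.1024 + 0.1849 + 0.1007 + 0.0157 + 0.0008 + 0.0000 = 0.4201
TFR = 5 × 0.4201 = 2.1005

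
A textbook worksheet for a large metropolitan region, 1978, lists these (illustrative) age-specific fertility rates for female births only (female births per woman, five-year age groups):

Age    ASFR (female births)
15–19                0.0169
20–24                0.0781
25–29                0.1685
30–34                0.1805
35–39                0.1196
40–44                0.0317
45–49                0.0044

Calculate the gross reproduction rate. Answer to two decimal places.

Sum of female ASFRs = 0.0169 + 0.0781 + 0.1685 + 0.1805 + 0.1196 + 0.0317 + 0.0044 = 0.5997
GRR = 5 × 0.5997 = 2.9985

3.00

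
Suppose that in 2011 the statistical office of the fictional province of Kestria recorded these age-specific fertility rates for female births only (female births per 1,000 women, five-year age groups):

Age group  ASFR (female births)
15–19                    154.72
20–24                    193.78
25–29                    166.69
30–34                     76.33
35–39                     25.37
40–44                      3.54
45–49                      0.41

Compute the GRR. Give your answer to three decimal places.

Sum of female ASFRs = 154.72 + 193.78 + 166.69 + 76.33 + 25.37 + 3.54 + 0.41 = 620.84
GRR = 5 × 620.84 / 1000 = 3.1042

3.104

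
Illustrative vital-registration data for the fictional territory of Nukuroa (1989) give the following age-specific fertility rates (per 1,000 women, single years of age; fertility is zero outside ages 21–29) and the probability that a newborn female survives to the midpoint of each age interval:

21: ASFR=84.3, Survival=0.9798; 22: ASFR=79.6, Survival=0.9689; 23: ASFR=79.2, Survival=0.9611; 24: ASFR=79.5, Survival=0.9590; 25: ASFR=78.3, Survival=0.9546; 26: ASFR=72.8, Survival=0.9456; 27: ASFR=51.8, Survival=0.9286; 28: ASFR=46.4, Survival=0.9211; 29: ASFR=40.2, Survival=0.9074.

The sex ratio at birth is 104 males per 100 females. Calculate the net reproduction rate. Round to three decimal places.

Proportion female at birth = 100 / (100 + 104) = 0.49020.
Weighting each age-specific rate by interval width and survival:
  21: 1 × 84.3/1000 × 0.9798 = 0.08260
  22: 1 × 79.6/1000 × 0.9689 = 0.07712
  23: 1 × 79.2/1000 × 0.9611 = 0.07612
  24: 1 × 79.5/1000 × 0.9590 = 0.07624
  25: 1 × 78.3/1000 × 0.9546 = 0.07475
  26: 1 × 72.8/1000 × 0.9456 = 0.06884
  27: 1 × 51.8/1000 × 0.9286 = 0.04810
  28: 1 × 46.4/1000 × 0.9211 = 0.04274
  29: 1 × 40.2/1000 × 0.9074 = 0.03648
Sum = 0.58299
NRR = 0.49020 × 0.58299 = 0.28578
With NRR below 1 the population is below replacement fertility.

0.286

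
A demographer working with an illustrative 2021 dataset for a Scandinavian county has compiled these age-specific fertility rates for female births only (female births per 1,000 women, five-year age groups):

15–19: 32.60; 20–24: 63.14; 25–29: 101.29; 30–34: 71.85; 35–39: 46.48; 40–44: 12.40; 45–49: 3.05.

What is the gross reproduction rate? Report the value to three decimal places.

1.654

Sum of female ASFRs = 32.60 + 63.14 + 101.29 + 71.85 + 46.48 + 12.40 + 3.05 = 330.81
GRR = 5 × 330.81 / 1000 = 1.65405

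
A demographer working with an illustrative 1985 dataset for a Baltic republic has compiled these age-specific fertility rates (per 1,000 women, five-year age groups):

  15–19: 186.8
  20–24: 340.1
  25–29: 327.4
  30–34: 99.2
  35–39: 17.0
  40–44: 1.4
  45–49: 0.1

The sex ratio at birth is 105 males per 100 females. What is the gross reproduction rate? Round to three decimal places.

Proportion female at birth = 100 / (100 + 105) = 0.48780.
Sum of ASFRs = 186.8 + 340.1 + 327.4 + 99.2 + 17.0 + 1.4 + 0.1 = 972.0
TFR = 5 × 972.0 / 1000 = 4.86
GRR = 0.48780 × 4.86 = 2.37071

2.371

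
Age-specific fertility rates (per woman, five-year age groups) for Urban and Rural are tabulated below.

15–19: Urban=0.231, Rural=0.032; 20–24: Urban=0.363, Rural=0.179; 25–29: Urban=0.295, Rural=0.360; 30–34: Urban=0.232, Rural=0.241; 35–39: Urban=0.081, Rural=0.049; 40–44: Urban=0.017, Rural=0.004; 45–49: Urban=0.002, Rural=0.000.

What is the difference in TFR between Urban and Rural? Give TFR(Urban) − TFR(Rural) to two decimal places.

Urban:
  Sum of ASFRs = 0.231 + 0.363 + 0.295 + 0.232 + 0.081 + 0.017 + 0.002 = 1.221
  TFR = 5 × 1.221 = 6.105
Rural:
  Sum of ASFRs = 0.032 + 0.179 + 0.360 + 0.241 + 0.049 + 0.004 + 0.000 = 0.865
  TFR = 5 × 0.865 = 4.325
Difference = 6.105 − 4.325 = 1.78

1.78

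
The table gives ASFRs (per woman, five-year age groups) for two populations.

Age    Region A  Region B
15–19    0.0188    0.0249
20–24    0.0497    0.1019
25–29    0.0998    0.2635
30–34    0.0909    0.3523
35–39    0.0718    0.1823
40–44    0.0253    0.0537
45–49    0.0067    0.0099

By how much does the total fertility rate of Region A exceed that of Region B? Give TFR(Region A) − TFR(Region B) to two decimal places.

-3.13

Region A:
  Sum of ASFRs = 0.0188 + 0.0497 + 0.0998 + 0.0909 + 0.0718 + 0.0253 + 0.0067 = 0.3630
  TFR = 5 × 0.3630 = 1.815
Region B:
  Sum of ASFRs = 0.0249 + 0.1019 + 0.2635 + 0.3523 + 0.1823 + 0.0537 + 0.0099 = 0.9885
  TFR = 5 × 0.9885 = 4.9425
Difference = 1.815 − 4.9425 = -3.1275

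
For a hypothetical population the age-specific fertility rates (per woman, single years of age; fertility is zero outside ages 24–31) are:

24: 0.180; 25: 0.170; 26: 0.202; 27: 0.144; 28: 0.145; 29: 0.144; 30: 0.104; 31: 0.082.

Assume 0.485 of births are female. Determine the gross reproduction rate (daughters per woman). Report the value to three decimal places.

Proportion female at birth = 0.485.
Sum of ASFRs = 0.180 + 0.170 + 0.202 + 0.144 + 0.145 + 0.144 + 0.104 + 0.082 = 1.171
TFR = 1.171
GRR = 0.485 × 1.171 = 0.56794

0.568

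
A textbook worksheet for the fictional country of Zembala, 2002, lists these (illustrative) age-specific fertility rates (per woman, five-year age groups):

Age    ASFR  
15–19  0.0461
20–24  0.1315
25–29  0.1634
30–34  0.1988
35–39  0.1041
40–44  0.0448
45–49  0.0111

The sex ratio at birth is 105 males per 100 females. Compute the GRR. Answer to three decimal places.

Proportion female at birth = 100 / (100 + 105) = 0.48780.
Sum of ASFRs = 0.0461 + 0.1315 + 0.1634 + 0.1988 + 0.1041 + 0.0448 + 0.0111 = 0.6998
TFR = 5 × 0.6998 = 3.499
GRR = 0.48780 × 3.499 = 1.70681

1.707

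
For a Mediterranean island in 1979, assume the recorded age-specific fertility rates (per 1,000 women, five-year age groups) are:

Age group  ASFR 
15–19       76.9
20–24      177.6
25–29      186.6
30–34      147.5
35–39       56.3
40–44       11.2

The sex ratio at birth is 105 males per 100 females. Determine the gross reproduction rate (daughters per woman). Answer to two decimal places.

1.60

Proportion female at birth = 100 / (100 + 105) = 0.48780.
Sum of ASFRs = 76.9 + 177.6 + 186.6 + 147.5 + 56.3 + 11.2 = 656.1
TFR = 5 × 656.1 / 1000 = 3.2805
GRR = 0.48780 × 3.2805 = 1.60023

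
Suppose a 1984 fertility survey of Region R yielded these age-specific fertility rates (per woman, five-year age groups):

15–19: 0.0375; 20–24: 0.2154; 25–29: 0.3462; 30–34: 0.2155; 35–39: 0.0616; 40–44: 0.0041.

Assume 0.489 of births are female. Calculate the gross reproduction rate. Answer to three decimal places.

Proportion female at birth = 0.489.
Sum of ASFRs = 0.0375 + 0.2154 + 0.3462 + 0.2155 + 0.0616 + 0.0041 = 0.8803
TFR = 5 × 0.8803 = 4.4015
GRR = 0.489 × 4.4015 = 2.15233

2.152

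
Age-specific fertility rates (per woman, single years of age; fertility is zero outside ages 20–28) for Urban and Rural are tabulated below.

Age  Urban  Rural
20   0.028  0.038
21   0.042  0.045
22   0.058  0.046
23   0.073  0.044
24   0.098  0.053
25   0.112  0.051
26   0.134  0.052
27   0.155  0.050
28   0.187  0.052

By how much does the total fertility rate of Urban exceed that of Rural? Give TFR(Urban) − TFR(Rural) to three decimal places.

Urban:
  Sum of ASFRs = 0.028 + 0.042 + 0.058 + 0.073 + 0.098 + 0.112 + 0.134 + 0.155 + 0.187 = 0.887
  TFR = 0.887
Rural:
  Sum of ASFRs = 0.038 + 0.045 + 0.046 + 0.044 + 0.053 + 0.051 + 0.052 + 0.050 + 0.052 = 0.431
  TFR = 0.431
Difference = 0.887 − 0.431 = 0.456

0.456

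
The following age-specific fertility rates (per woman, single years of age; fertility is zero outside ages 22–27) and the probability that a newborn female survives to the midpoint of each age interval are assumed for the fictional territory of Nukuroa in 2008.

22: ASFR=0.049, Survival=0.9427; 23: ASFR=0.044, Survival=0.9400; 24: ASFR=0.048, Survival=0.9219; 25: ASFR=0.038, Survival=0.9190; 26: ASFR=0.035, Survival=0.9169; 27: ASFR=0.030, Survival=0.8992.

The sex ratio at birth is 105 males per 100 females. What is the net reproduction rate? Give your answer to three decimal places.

Proportion female at birth = 100 / (100 + 105) = 0.48780.
Weighting each age-specific rate by interval width and survival:
  22: 1 × 0.049 × 0.9427 = 0.04619
  23: 1 × 0.044 × 0.9400 = 0.04136
  24: 1 × 0.048 × 0.9219 = 0.04425
  25: 1 × 0.038 × 0.9190 = 0.03492
  26: 1 × 0.035 × 0.9169 = 0.03209
  27: 1 × 0.030 × 0.8992 = 0.02698
Sum = 0.22579
NRR = 0.48780 × 0.22579 = 0.11014
An NRR under 1 implies long-run decline under these rates.

0.110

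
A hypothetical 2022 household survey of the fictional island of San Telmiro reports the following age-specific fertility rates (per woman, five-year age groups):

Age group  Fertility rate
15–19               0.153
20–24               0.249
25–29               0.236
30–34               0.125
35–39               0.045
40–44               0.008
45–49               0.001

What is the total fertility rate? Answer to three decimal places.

Sum of ASFRs = 0.153 + 0.249 + 0.236 + 0.125 + 0.045 + 0.008 + 0.001 = 0.817
TFR = 5 × 0.817 = 4.085

4.085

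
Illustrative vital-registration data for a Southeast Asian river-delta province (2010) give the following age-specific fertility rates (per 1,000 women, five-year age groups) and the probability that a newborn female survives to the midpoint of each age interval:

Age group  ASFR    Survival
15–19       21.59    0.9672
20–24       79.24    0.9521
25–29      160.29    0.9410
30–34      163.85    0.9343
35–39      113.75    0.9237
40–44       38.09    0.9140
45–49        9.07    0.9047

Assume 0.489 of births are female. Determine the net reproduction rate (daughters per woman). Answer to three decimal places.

1.341

Proportion female at birth = 0.489.
Weighting each age-specific rate by interval width and survival:
  15–19: 5 × 21.59/1000 × 0.9672 = 0.10441
  20–24: 5 × 79.24/1000 × 0.9521 = 0.37722
  25–29: 5 × 160.29/1000 × 0.9410 = 0.75416
  30–34: 5 × 163.85/1000 × 0.9343 = 0.76543
  35–39: 5 × 113.75/1000 × 0.9237 = 0.52535
  40–44: 5 × 38.09/1000 × 0.9140 = 0.17407
  45–49: 5 × 9.07/1000 × 0.9047 = 0.04103
Sum = 2.74167
NRR = 0.489 × 2.74167 = 1.34068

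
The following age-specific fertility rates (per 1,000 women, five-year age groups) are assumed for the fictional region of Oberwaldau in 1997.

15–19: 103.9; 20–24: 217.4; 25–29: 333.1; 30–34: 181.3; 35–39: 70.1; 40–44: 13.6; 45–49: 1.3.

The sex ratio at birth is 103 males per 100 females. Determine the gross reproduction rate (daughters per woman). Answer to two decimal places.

2.27

Proportion female at birth = 100 / (100 + 103) = 0.49261.
Sum of ASFRs = 103.9 + 217.4 + 333.1 + 181.3 + 70.1 + 13.6 + 1.3 = 920.7
TFR = 5 × 920.7 / 1000 = 4.6035
GRR = 0.49261 × 4.6035 = 2.26773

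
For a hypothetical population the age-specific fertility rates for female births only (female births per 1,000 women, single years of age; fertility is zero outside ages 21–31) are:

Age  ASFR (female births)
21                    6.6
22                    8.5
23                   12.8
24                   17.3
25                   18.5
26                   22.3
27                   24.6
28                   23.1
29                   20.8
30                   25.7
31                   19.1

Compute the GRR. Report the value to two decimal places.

Sum of female ASFRs = 6.6 + 8.5 + 12.8 + 17.3 + 18.5 + 22.3 + 24.6 + 23.1 + 20.8 + 25.7 + 19.1 = 199.3
GRR = 199.3 / 1000 = 0.1993

0.20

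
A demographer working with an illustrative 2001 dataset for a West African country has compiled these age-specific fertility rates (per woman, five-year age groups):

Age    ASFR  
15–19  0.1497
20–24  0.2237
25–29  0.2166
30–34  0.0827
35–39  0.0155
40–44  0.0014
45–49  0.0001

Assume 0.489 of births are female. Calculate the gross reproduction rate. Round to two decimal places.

Proportion female at birth = 0.489.
Sum of ASFRs = 0.1497 + 0.2237 + 0.2166 + 0.0827 + 0.0155 + 0.0014 + 0.0001 = 0.6897
TFR = 5 × 0.6897 = 3.4485
GRR = 0.489 × 3.4485 = 1.68632

1.69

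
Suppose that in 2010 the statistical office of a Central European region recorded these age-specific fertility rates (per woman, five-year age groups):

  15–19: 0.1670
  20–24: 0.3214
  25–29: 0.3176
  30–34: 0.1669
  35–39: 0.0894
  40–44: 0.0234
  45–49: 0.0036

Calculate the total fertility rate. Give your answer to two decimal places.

Sum of ASFRs = 0.1670 + 0.3214 + 0.3176 + 0.1669 + 0.0894 + 0.0234 + 0.0036 = 1.0893
TFR = 5 × 1.0893 = 5.4465

5.45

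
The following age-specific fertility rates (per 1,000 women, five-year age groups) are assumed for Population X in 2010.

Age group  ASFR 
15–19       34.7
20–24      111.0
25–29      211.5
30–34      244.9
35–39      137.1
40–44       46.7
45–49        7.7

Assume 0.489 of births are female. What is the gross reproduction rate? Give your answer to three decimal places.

1.940

Proportion female at birth = 0.489.
Sum of ASFRs = 34.7 + 111.0 + 211.5 + 244.9 + 137.1 + 46.7 + 7.7 = 793.6
TFR = 5 × 793.6 / 1000 = 3.968
GRR = 0.489 × 3.968 = 1.94035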